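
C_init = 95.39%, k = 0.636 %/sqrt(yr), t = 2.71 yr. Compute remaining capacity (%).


sqrt(t) = sqrt(2.71) = 1.6462
C_final = 95.39 - 0.636 * 1.6462 = 94.34%

94.34%


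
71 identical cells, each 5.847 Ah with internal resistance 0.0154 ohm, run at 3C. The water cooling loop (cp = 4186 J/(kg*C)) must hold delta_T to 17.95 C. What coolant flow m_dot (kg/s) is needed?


Step 1: I = 3 * 5.847 = 17.541 A
Step 2: Q_cell = I^2 * R = 17.541^2 * 0.0154 = 4.7384 W
Step 3: Q_total = 71 * 4.7384 = 336.43 W
Step 4: m_dot = Q_total / (cp * dT) = 336.43 / (4186 * 17.95) = 0.004477 kg/s

0.004477 kg/s


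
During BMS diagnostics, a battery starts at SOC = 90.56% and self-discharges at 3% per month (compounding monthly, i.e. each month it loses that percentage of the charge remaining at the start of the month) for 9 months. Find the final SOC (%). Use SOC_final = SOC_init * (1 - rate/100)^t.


Monthly retention factor = 1 - 3/100 = 0.97
Over 9 months: factor^9 = 0.76023
SOC_final = 90.56 * 0.76023 = 68.85%

68.85%


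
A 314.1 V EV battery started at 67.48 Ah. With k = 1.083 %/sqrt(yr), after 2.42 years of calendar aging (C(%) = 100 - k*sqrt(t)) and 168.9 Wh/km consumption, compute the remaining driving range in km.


Step 1: capacity retention = 100 - 1.083 * sqrt(2.42) = 100 - 1.083 * 1.5556 = 98.315%
Step 2: C_now = 67.48 * 98.315/100 = 66.343 Ah
Step 3: E_pack = V * C_now = 314.1 * 66.343 = 20838 Wh
Step 4: range = E_pack / consumption = 20838 / 168.9 = 123.4 km

123.4 km


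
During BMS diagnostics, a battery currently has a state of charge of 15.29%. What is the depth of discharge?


Complement of SOC: DOD = 100% - 15.29% = 84.71%

84.71%


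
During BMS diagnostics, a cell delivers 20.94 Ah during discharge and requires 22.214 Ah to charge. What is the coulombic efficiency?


Coulombic efficiency = 20.94/22.214 * 100% = 94.26%

94.26%


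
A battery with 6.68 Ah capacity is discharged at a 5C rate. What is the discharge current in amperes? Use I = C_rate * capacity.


I = C_rate * capacity = 5 * 6.68 = 33.4 A

33.4 A


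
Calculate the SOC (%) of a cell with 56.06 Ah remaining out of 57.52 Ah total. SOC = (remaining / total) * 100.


SOC% = 56.06 / 57.52 * 100 = 97.46%

97.46%


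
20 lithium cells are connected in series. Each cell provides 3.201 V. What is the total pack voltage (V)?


With 20 cells in series at 3.201 V each, V_pack = 64.02 V

64.02 V


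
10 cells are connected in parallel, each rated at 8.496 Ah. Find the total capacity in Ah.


C_total = 10 * 8.496 = 84.96 Ah

84.96 Ah


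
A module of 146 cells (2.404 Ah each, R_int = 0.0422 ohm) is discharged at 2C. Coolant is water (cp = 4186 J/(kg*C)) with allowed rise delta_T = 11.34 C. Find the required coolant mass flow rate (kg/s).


Step 1: I = 2 * 2.404 = 4.808 A
Step 2: Q_cell = I^2 * R = 4.808^2 * 0.0422 = 0.97553 W
Step 3: Q_total = 146 * 0.97553 = 142.43 W
Step 4: m_dot = Q_total / (cp * dT) = 142.43 / (4186 * 11.34) = 0.003000 kg/s

0.003000 kg/s


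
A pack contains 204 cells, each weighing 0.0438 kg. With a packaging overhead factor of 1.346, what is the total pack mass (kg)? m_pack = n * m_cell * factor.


m_pack = n * m_cell * overhead = 204 * 0.0438 * 1.346 = 12.03 kg

12.03 kg


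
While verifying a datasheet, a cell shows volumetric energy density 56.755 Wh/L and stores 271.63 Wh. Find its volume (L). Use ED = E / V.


V = E / ED = 271.63 / 56.755 = 4.786 L

4.786 L


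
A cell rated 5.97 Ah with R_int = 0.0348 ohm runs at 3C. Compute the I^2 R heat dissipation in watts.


Step 1: I = C_rate * capacity = 3 * 5.97 = 17.91 A
Step 2: Q = I^2 * R = 17.91^2 * 0.0348 = 320.77 * 0.0348 = 11.16 W

11.16 W


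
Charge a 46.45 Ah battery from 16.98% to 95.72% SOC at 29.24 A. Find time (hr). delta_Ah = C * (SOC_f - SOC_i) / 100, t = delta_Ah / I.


Step 1: dSOC = 95.72% - 16.98% = 78.74%
Step 2: delta_Ah = 46.45 * 78.74 / 100 = 36.575 Ah
Step 3: t = 36.575 / 29.24 = 1.251 hr

1.251 hr


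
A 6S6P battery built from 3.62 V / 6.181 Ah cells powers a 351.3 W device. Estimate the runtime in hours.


Step 1: E_pack = Ns * V_cell * Np * C_cell = 6 * 3.62 * 6 * 6.181 = 805.51 Wh
Step 2: t = E_pack / P = 805.51 / 351.3 = 2.293 hr

2.293 hr


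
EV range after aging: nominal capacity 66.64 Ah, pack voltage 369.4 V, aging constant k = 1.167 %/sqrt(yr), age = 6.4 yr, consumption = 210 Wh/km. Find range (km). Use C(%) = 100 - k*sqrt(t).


Step 1: capacity retention = 100 - 1.167 * sqrt(6.4) = 100 - 1.167 * 2.5298 = 97.048%
Step 2: C_now = 66.64 * 97.048/100 = 64.673 Ah
Step 3: E_pack = V * C_now = 369.4 * 64.673 = 23890 Wh
Step 4: range = E_pack / consumption = 23890 / 210 = 113.8 km

113.8 km


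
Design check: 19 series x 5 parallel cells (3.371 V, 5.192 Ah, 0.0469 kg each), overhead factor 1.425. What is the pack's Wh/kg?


Step 1: V_pack = 19 * 3.371 = 64.049 V
Step 2: C_pack = 5 * 5.192 = 25.96 Ah
Step 3: E_pack = V_pack * C_pack = 64.049 * 25.96 = 1662.7 Wh
Step 4: m_pack = 19 * 5 * 0.0469 * 1.425 = 6.3491 kg
Step 5: ED = E_pack / m_pack = 1662.7 / 6.3491 = 261.9 Wh/kg

261.9 Wh/kg


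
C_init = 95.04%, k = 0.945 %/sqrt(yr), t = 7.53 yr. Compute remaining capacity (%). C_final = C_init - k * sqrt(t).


Step 1: sqrt(7.53 yr) = 2.7441
Step 2: drop = 0.945 * 2.7441 = 2.5932
Step 3: C_final = 95.04 - 2.5932 = 92.45%

92.45%


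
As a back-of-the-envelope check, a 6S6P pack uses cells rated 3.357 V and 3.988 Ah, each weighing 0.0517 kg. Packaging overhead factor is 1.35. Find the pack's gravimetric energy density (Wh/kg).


Step 1: V_pack = 6 * 3.357 = 20.142 V
Step 2: C_pack = 6 * 3.988 = 23.928 Ah
Step 3: E_pack = V_pack * C_pack = 20.142 * 23.928 = 481.96 Wh
Step 4: m_pack = 6 * 6 * 0.0517 * 1.35 = 2.5126 kg
Step 5: ED = E_pack / m_pack = 481.96 / 2.5126 = 191.8 Wh/kg

191.8 Wh/kg


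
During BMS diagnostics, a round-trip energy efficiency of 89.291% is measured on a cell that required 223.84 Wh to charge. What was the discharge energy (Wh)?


E_dis = eta/100 * E_chg = 89.291/100 * 223.84 = 199.9 Wh

199.9 Wh


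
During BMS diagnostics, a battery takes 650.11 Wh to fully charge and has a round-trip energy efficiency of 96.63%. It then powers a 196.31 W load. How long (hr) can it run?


Step 1: E_discharge = eta/100 * E_charge = 96.63/100 * 650.11 = 628.2 Wh
Step 2: t = E_discharge / P = 628.2 / 196.31 = 3.200 hr

3.200 hr


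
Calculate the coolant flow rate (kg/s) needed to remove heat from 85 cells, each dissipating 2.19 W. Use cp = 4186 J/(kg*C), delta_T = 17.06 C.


Q_total = 85 * 2.19 = 186.15 W
m_dot = Q_total / (cp * dT) = 186.15 / (4186 * 17.06) = 0.002607 kg/s

0.002607 kg/s


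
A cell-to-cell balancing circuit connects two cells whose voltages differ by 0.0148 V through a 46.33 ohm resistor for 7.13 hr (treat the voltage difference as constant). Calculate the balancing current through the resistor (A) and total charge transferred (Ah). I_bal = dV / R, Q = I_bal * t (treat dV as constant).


First, Ohm's law: I_bal = 0.0148 V / 46.33 ohm = 3.1945e-04 A
Then Q = I * t = 3.1945e-04 A * 7.13 hr = 0.002278 Ah

I=3.1945e-04 A, Q=0.002278 Ah


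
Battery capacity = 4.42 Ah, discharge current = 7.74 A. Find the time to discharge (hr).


t = capacity / current = 4.42 / 7.74 = 0.5711 hr

0.5711 hr


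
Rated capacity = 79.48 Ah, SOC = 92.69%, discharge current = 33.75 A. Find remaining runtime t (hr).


Step 1: remaining = SOC/100 * C_total = 92.69/100 * 79.48 = 73.67 Ah
Step 2: t = remaining / I = 73.67 / 33.75 = 2.183 hr

2.183 hr


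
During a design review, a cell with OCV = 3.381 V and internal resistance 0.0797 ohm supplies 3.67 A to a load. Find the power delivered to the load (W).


Step 1: V_terminal = OCV - I*R = 3.381 - 3.67 * 0.0797 = 3.0885 V
Step 2: P_out = V_terminal * I = 3.0885 * 3.67 = 11.33 W

11.33 W


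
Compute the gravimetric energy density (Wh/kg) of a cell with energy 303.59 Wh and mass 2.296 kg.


ED = E / m = 303.59 / 2.296 = 132.2 Wh/kg

132.2 Wh/kg


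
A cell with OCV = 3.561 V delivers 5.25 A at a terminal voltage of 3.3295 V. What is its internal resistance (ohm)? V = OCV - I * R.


R = (OCV - V) / I = (3.561 - 3.3295) / 5.25 = 0.04410 ohm

0.04410 ohm


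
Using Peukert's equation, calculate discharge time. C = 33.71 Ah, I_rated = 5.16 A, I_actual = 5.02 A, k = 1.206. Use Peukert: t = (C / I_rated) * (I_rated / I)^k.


Step 1: t_rated = C / I_rated = 33.71 / 5.16 = 6.5329 hr
Step 2: ratio = 5.16 / 5.02 = 1.0279
Step 3: ratio^k = 1.0279^1.206 = 1.0337
Step 4: t = t_rated * ratio^k = 6.5329 * 1.0337 = 6.753 hr

6.753 hr


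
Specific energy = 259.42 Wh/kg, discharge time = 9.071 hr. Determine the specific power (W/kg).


P_specific = E / t = 259.42 / 9.071 = 28.60 W/kg

28.60 W/kg


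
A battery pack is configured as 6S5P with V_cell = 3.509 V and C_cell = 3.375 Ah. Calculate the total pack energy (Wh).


E = Ns * Vcell * Np * Ccell = 6 * 3.509 * 5 * 3.375 = 355.3 Wh

355.3 Wh


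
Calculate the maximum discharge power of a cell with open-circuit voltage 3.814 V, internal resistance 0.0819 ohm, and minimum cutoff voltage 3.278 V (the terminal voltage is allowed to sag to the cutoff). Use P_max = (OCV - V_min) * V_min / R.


P_max = (OCV - V_min) * V_min / R = (3.814 - 3.278) * 3.278 / 0.0819 = 0.536 * 3.278 / 0.0819 = 21.45 W

21.45 W


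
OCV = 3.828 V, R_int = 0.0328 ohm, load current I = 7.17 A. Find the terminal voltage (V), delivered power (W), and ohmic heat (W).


Step 1: V_terminal = OCV - I*R = 3.828 - 7.17 * 0.0328 = 3.5928 V
Step 2: P_out = V_terminal * I = 3.5928 * 7.17 = 25.76 W
Step 3: Q = I^2 * R = 7.17^2 * 0.0328 = 1.686 W

V=3.5928 V, P=25.76 W, Q=1.686 W


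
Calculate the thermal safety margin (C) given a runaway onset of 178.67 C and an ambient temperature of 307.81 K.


Convert: T_ambient = 307.81 K = 34.66 C
margin = 178.67 - 34.66 = 144.01 C

144.01 C


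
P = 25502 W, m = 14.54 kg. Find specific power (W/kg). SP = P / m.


SP = P / m = 25502 / 14.54 = 1754 W/kg

1754 W/kg


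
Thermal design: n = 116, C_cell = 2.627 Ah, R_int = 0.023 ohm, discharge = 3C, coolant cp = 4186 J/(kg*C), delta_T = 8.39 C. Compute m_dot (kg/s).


Step 1: I = 3 * 2.627 = 7.881 A
Step 2: Q_cell = I^2 * R = 7.881^2 * 0.023 = 1.4285 W
Step 3: Q_total = 116 * 1.4285 = 165.71 W
Step 4: m_dot = Q_total / (cp * dT) = 165.71 / (4186 * 8.39) = 0.004718 kg/s

0.004718 kg/s


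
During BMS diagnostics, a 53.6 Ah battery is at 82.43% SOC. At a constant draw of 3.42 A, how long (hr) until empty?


Step 1: remaining = SOC/100 * C_total = 82.43/100 * 53.6 = 44.182 Ah
Step 2: t = remaining / I = 44.182 / 3.42 = 12.92 hr

12.92 hr


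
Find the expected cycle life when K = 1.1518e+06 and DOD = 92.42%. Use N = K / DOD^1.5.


DOD^1.5 = 888.48
N = K / DOD^1.5 = 1.1518e+06 / 888.48 = 1296

1296 cycles


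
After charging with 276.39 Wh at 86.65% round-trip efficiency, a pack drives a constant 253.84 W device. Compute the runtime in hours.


Step 1: E_discharge = eta/100 * E_charge = 86.65/100 * 276.39 = 239.49 Wh
Step 2: t = E_discharge / P = 239.49 / 253.84 = 0.9435 hr

0.9435 hr


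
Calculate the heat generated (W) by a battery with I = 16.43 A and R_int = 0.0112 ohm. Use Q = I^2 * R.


Q = I^2 * R = 16.43^2 * 0.0112 = 3.023 W

3.023 W


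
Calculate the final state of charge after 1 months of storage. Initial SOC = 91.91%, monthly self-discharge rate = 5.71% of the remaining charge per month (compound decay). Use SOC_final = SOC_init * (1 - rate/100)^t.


decay = (1 - 5.71/100)^1 = 0.9429
SOC_final = 91.91 * 0.9429 = 86.66%

86.66%


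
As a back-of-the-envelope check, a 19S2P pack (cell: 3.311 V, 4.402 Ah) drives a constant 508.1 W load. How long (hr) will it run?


Step 1: E_pack = Ns * V_cell * Np * C_cell = 19 * 3.311 * 2 * 4.402 = 553.85 Wh
Step 2: t = E_pack / P = 553.85 / 508.1 = 1.090 hr

1.090 hr


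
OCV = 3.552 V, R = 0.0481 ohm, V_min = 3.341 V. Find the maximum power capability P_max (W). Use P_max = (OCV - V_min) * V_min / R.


P_max = (OCV - V_min) * V_min / R = (3.552 - 3.341) * 3.341 / 0.0481 = 0.211 * 3.341 / 0.0481 = 14.66 W

14.66 W


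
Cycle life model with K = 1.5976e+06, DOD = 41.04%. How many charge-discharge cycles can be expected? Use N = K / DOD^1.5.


DOD^1.5 = 262.91
N = K / DOD^1.5 = 1.5976e+06 / 262.91 = 6077

6077 cycles


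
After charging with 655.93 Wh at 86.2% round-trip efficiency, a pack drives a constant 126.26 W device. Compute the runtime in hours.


Step 1: E_discharge = eta/100 * E_charge = 86.2/100 * 655.93 = 565.41 Wh
Step 2: t = E_discharge / P = 565.41 / 126.26 = 4.478 hr

4.478 hr


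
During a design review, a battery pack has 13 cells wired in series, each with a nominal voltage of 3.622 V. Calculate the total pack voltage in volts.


V_pack = n * V_cell = 13 * 3.622 = 47.086 V

47.086 V


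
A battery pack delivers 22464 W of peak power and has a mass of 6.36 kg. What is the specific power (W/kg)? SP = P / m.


Specific power = 22464 W / 6.36 kg = 3532 W/kg

3532 W/kg


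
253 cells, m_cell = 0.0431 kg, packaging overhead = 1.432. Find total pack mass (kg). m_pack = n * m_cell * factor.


Cell mass sum = 253 * 0.0431 = 10.904 kg
With overhead 1.432: m_pack = 10.904 * 1.432 = 15.61 kg

15.61 kg


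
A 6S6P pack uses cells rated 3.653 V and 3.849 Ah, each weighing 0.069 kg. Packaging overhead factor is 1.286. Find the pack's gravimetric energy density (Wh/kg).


Step 1: V_pack = 6 * 3.653 = 21.918 V
Step 2: C_pack = 6 * 3.849 = 23.094 Ah
Step 3: E_pack = V_pack * C_pack = 21.918 * 23.094 = 506.17 Wh
Step 4: m_pack = 6 * 6 * 0.069 * 1.286 = 3.1944 kg
Step 5: ED = E_pack / m_pack = 506.17 / 3.1944 = 158.5 Wh/kg

158.5 Wh/kg


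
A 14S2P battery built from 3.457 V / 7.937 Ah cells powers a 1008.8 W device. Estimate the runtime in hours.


Step 1: E_pack = Ns * V_cell * Np * C_cell = 14 * 3.457 * 2 * 7.937 = 768.27 Wh
Step 2: t = E_pack / P = 768.27 / 1008.8 = 0.7616 hr

0.7616 hr


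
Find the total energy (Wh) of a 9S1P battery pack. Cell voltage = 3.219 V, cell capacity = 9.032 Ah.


E = Ns * Vcell * Np * Ccell = 9 * 3.219 * 1 * 9.032 = 261.7 Wh

261.7 Wh


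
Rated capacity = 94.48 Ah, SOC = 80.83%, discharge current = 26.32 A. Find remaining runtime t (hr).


Step 1: remaining = SOC/100 * C_total = 80.83/100 * 94.48 = 76.368 Ah
Step 2: t = remaining / I = 76.368 / 26.32 = 2.902 hr

2.902 hr


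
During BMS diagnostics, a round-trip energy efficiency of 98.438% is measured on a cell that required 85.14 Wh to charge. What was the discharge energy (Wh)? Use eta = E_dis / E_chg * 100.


E_dis = eta/100 * E_chg = 98.438/100 * 85.14 = 83.81 Wh

83.81 Wh


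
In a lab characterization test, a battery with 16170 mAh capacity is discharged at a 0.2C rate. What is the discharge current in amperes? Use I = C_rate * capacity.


Convert: capacity = 16170 mAh = 16.17 Ah
At 0.2C: I = 0.2 * 16.17 Ah = 3.234 A

3.234 A


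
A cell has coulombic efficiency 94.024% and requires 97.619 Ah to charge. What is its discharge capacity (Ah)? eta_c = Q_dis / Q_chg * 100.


Q_dis = eta/100 * Q_chg = 94.024/100 * 97.619 = 91.79 Ah

91.79 Ah


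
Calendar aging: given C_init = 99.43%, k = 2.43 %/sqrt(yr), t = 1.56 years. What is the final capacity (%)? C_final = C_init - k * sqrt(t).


Step 1: sqrt(1.56 yr) = 1.249
Step 2: drop = 2.43 * 1.249 = 3.0351
Step 3: C_final = 99.43 - 3.0351 = 96.39%

96.39%


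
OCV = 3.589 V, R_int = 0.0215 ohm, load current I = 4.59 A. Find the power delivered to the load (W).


Step 1: V_terminal = OCV - I*R = 3.589 - 4.59 * 0.0215 = 3.4903 V
Step 2: P_out = V_terminal * I = 3.4903 * 4.59 = 16.02 W

16.02 W


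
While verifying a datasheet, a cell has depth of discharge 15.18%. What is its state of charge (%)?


SOC = 100 - DOD = 100 - 15.18 = 84.82%

84.82%


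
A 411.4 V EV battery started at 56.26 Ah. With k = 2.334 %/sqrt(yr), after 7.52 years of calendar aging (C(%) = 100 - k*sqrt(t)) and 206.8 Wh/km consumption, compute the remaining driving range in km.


Step 1: capacity retention = 100 - 2.334 * sqrt(7.52) = 100 - 2.334 * 2.7423 = 93.599%
Step 2: C_now = 56.26 * 93.599/100 = 52.659 Ah
Step 3: E_pack = V * C_now = 411.4 * 52.659 = 21664 Wh
Step 4: range = E_pack / consumption = 21664 / 206.8 = 104.8 km

104.8 km


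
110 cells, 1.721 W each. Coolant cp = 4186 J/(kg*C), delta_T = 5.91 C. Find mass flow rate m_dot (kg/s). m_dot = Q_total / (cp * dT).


Q_total = 110 * 1.721 = 189.31 W
m_dot = Q_total / (cp * dT) = 189.31 / (4186 * 5.91) = 0.007652 kg/s

0.007652 kg/s


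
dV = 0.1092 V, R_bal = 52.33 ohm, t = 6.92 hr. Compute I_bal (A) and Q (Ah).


I_bal = dV / R = 0.1092 / 52.33 = 0.0020868 A
Q = I_bal * t = 0.0020868 * 6.92 = 0.01444 Ah

I=0.0020868 A, Q=0.01444 Ah


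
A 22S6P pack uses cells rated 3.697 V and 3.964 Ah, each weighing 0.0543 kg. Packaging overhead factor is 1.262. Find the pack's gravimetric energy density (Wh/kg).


Step 1: V_pack = 22 * 3.697 = 81.334 V
Step 2: C_pack = 6 * 3.964 = 23.784 Ah
Step 3: E_pack = V_pack * C_pack = 81.334 * 23.784 = 1934.4 Wh
Step 4: m_pack = 22 * 6 * 0.0543 * 1.262 = 9.0455 kg
Step 5: ED = E_pack / m_pack = 1934.4 / 9.0455 = 213.9 Wh/kg

213.9 Wh/kg


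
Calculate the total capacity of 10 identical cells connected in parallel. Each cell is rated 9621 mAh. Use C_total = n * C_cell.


Convert: C_cell = 9621 mAh = 9.621 Ah
C_total = 10 * 9.621 = 96.21 Ah

96.21 Ah


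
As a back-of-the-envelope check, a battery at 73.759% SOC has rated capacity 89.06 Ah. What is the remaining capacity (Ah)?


remaining = SOC / 100 * total = 73.759 / 100 * 89.06 = 65.69 Ah

65.69 Ah


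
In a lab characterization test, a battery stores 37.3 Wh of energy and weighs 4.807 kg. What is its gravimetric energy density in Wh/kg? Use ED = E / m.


ED = E / m = 37.3 / 4.807 = 7.760 Wh/kg

7.760 Wh/kg


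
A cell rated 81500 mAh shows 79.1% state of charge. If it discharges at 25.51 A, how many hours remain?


Convert: C_total = 81500 mAh = 81.5 Ah
Step 1: remaining = SOC/100 * C_total = 79.1/100 * 81.5 = 64.467 Ah
Step 2: t = remaining / I = 64.467 / 25.51 = 2.527 hr

2.527 hr


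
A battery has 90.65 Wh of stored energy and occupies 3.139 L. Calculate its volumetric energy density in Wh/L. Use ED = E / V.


Volumetric ED = 90.65 Wh / 3.139 L = 28.88 Wh/L

28.88 Wh/L


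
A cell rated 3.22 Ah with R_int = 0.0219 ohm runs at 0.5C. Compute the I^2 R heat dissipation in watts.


Step 1: I = C_rate * capacity = 0.5 * 3.22 = 1.61 A
Step 2: Q = I^2 * R = 1.61^2 * 0.0219 = 2.5921 * 0.0219 = 0.05677 W

0.05677 W


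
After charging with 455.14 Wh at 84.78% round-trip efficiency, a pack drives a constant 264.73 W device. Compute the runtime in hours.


Step 1: E_discharge = eta/100 * E_charge = 84.78/100 * 455.14 = 385.87 Wh
Step 2: t = E_discharge / P = 385.87 / 264.73 = 1.458 hr

1.458 hr


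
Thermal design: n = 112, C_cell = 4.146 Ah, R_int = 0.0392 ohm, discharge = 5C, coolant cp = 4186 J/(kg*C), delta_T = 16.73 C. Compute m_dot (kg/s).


Step 1: I = 5 * 4.146 = 20.73 A
Step 2: Q_cell = I^2 * R = 20.73^2 * 0.0392 = 16.846 W
Step 3: Q_total = 112 * 16.846 = 1886.8 W
Step 4: m_dot = Q_total / (cp * dT) = 1886.8 / (4186 * 16.73) = 0.02694 kg/s

0.02694 kg/s


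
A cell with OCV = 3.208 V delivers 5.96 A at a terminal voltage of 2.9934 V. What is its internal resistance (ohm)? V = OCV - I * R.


R = (OCV - V) / I = (3.208 - 2.9934) / 5.96 = 0.03601 ohm

0.03601 ohm


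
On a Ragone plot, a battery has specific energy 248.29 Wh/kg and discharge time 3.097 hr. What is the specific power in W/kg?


Specific power = 248.29 Wh/kg / 3.097 hr = 80.17 W/kg

80.17 W/kg


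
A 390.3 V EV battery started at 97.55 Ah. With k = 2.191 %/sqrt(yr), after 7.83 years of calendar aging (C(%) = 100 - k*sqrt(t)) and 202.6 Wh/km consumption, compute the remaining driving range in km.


Step 1: capacity retention = 100 - 2.191 * sqrt(7.83) = 100 - 2.191 * 2.7982 = 93.869%
Step 2: C_now = 97.55 * 93.869/100 = 91.569 Ah
Step 3: E_pack = V * C_now = 390.3 * 91.569 = 35739 Wh
Step 4: range = E_pack / consumption = 35739 / 202.6 = 176.4 km

176.4 km


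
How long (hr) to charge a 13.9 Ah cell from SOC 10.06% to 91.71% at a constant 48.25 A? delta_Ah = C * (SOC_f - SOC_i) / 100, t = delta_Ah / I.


delta_Ah = 13.9 * (91.71 - 10.06) / 100 = 11.349 Ah
t = delta_Ah / I = 11.349 / 48.25 = 0.2352 hr

0.2352 hr


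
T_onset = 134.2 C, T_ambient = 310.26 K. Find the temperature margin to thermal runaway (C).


Convert: T_ambient = 310.26 K = 37.11 C
margin = 134.2 - 37.11 = 97.09 C

97.09 C


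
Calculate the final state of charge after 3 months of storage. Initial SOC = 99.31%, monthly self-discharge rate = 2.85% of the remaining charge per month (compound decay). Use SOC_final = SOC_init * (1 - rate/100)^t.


Monthly retention factor = 1 - 2.85/100 = 0.9715
Over 3 months: factor^3 = 0.91691
SOC_final = 99.31 * 0.91691 = 91.06%

91.06%


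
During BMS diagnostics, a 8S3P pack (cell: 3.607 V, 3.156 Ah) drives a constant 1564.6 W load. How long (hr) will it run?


Step 1: E_pack = Ns * V_cell * Np * C_cell = 8 * 3.607 * 3 * 3.156 = 273.21 Wh
Step 2: t = E_pack / P = 273.21 / 1564.6 = 0.1746 hr

0.1746 hr


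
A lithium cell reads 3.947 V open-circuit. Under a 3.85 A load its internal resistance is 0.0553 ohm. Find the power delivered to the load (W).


Step 1: V_terminal = OCV - I*R = 3.947 - 3.85 * 0.0553 = 3.7341 V
Step 2: P_out = V_terminal * I = 3.7341 * 3.85 = 14.38 W

14.38 W


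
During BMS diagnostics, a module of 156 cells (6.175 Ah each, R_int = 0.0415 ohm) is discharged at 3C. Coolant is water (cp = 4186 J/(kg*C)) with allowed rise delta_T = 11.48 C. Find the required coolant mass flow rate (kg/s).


Step 1: I = 3 * 6.175 = 18.525 A
Step 2: Q_cell = I^2 * R = 18.525^2 * 0.0415 = 14.242 W
Step 3: Q_total = 156 * 14.242 = 2221.8 W
Step 4: m_dot = Q_total / (cp * dT) = 2221.8 / (4186 * 11.48) = 0.04623 kg/s

0.04623 kg/s


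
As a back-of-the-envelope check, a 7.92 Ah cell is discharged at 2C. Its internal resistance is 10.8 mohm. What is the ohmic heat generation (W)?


Convert: R = 10.8 mohm = 0.0108 ohm
Step 1: I = C_rate * capacity = 2 * 7.92 = 15.84 A
Step 2: Q = I^2 * R = 15.84^2 * 0.0108 = 250.91 * 0.0108 = 2.710 W

2.710 W


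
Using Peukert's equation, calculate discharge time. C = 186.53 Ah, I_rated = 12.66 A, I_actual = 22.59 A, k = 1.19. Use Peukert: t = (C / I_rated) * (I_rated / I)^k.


Step 1: t_rated = C / I_rated = 186.53 / 12.66 = 14.734 hr
Step 2: ratio = 12.66 / 22.59 = 0.56042
Step 3: ratio^k = 0.56042^1.19 = 0.50203
Step 4: t = t_rated * ratio^k = 14.734 * 0.50203 = 7.397 hr

7.397 hr


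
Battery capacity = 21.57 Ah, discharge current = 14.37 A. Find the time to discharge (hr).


t = capacity / current = 21.57 / 14.37 = 1.501 hr

1.501 hr


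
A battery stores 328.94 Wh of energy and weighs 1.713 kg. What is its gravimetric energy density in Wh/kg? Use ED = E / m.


ED = E / m = 328.94 / 1.713 = 192.0 Wh/kg

192.0 Wh/kg


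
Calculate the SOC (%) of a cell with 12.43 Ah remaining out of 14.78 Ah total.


SOC = (remaining / total) * 100 = (12.43 / 14.78) * 100 = 84.10%

84.10%


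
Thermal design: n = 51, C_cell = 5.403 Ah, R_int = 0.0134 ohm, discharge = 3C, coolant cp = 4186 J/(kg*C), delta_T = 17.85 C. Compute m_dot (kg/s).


Step 1: I = 3 * 5.403 = 16.209 A
Step 2: Q_cell = I^2 * R = 16.209^2 * 0.0134 = 3.5206 W
Step 3: Q_total = 51 * 3.5206 = 179.55 W
Step 4: m_dot = Q_total / (cp * dT) = 179.55 / (4186 * 17.85) = 0.002403 kg/s

0.002403 kg/s


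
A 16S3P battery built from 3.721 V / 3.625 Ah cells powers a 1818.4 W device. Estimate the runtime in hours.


Step 1: E_pack = Ns * V_cell * Np * C_cell = 16 * 3.721 * 3 * 3.625 = 647.45 Wh
Step 2: t = E_pack / P = 647.45 / 1818.4 = 0.3561 hr

0.3561 hr


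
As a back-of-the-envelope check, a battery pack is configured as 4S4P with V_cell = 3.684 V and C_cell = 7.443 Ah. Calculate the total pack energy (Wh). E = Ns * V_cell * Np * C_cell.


E = Ns * Vcell * Np * Ccell = 4 * 3.684 * 4 * 7.443 = 438.7 Wh

438.7 Wh


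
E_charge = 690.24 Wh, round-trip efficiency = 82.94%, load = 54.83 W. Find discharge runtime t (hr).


Step 1: E_discharge = eta/100 * E_charge = 82.94/100 * 690.24 = 572.49 Wh
Step 2: t = E_discharge / P = 572.49 / 54.83 = 10.44 hr

10.44 hr


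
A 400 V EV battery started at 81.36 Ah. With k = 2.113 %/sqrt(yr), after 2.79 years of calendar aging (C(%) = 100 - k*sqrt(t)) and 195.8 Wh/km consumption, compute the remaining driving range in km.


Step 1: capacity retention = 100 - 2.113 * sqrt(2.79) = 100 - 2.113 * 1.6703 = 96.471%
Step 2: C_now = 81.36 * 96.471/100 = 78.489 Ah
Step 3: E_pack = V * C_now = 400 * 78.489 = 31396 Wh
Step 4: range = E_pack / consumption = 31396 / 195.8 = 160.3 km

160.3 km


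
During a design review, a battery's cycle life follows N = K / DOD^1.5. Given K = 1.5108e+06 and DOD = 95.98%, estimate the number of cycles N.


Step 1: DOD^1.5 = 95.98^1.5 = 940.31
Step 2: N = 1.5108e+06 / 940.31 = 1607 cycles

1607 cycles


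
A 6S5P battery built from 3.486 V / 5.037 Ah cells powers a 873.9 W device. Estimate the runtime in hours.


Step 1: E_pack = Ns * V_cell * Np * C_cell = 6 * 3.486 * 5 * 5.037 = 526.77 Wh
Step 2: t = E_pack / P = 526.77 / 873.9 = 0.6028 hr

0.6028 hr


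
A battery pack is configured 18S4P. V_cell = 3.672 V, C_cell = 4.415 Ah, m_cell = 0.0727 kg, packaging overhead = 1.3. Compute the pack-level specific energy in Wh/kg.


Step 1: V_pack = 18 * 3.672 = 66.096 V
Step 2: C_pack = 4 * 4.415 = 17.66 Ah
Step 3: E_pack = V_pack * C_pack = 66.096 * 17.66 = 1167.3 Wh
Step 4: m_pack = 18 * 4 * 0.0727 * 1.3 = 6.8047 kg
Step 5: ED = E_pack / m_pack = 1167.3 / 6.8047 = 171.5 Wh/kg

171.5 Wh/kg


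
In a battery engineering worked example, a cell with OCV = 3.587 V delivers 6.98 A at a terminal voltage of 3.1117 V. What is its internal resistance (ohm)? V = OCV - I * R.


R = (OCV - V) / I = (3.587 - 3.1117) / 6.98 = 0.06809 ohm

0.06809 ohm


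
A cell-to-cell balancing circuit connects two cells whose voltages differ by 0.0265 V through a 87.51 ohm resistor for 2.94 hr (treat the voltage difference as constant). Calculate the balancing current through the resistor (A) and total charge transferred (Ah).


I_bal = dV / R = 0.0265 / 87.51 = 3.0282e-04 A
Q = I_bal * t = 3.0282e-04 * 2.94 = 8.903e-04 Ah

I=3.0282e-04 A, Q=8.903e-04 Ah


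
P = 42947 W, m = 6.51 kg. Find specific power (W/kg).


Specific power = 42947 W / 6.51 kg = 6597 W/kg

6597 W/kg


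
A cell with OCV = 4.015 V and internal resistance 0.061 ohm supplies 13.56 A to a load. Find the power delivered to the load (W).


Step 1: V_terminal = OCV - I*R = 4.015 - 13.56 * 0.061 = 3.1878 V
Step 2: P_out = V_terminal * I = 3.1878 * 13.56 = 43.23 W

43.23 W


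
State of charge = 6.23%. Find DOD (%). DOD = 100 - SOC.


DOD = 100 - SOC = 100 - 6.23 = 93.77%

93.77%


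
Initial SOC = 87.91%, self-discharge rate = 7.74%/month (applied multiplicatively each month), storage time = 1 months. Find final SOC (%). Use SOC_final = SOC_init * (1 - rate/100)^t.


decay = (1 - 7.74/100)^1 = 0.9226
SOC_final = 87.91 * 0.9226 = 81.11%

81.11%


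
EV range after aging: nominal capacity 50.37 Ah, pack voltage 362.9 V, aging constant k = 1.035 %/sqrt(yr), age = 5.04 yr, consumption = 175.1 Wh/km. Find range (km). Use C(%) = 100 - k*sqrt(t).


Step 1: capacity retention = 100 - 1.035 * sqrt(5.04) = 100 - 1.035 * 2.245 = 97.676%
Step 2: C_now = 50.37 * 97.676/100 = 49.199 Ah
Step 3: E_pack = V * C_now = 362.9 * 49.199 = 17854 Wh
Step 4: range = E_pack / consumption = 17854 / 175.1 = 102.0 km

102.0 km


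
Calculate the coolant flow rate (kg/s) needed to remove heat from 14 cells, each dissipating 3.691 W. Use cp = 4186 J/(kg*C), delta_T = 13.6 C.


Q_total = 14 * 3.691 = 51.674 W
m_dot = Q_total / (cp * dT) = 51.674 / (4186 * 13.6) = 9.077e-04 kg/s

9.077e-04 kg/s


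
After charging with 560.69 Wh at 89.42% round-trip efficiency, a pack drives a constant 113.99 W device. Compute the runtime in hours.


Step 1: E_discharge = eta/100 * E_charge = 89.42/100 * 560.69 = 501.37 Wh
Step 2: t = E_discharge / P = 501.37 / 113.99 = 4.398 hr

4.398 hr


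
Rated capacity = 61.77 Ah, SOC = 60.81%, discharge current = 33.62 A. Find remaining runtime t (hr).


Step 1: remaining = SOC/100 * C_total = 60.81/100 * 61.77 = 37.562 Ah
Step 2: t = remaining / I = 37.562 / 33.62 = 1.117 hr

1.117 hr


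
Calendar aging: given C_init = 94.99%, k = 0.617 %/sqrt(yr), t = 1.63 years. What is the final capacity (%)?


sqrt(t) = sqrt(1.63) = 1.2767
C_final = 94.99 - 0.617 * 1.2767 = 94.20%

94.20%


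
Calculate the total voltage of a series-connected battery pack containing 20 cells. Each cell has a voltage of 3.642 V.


Series voltages add: 20 * 3.642 V = 72.84 V

72.84 V


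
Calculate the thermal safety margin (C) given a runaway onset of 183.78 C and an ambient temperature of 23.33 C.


Safety margin = 183.78 C - 23.33 C = 160.45 C

160.45 C


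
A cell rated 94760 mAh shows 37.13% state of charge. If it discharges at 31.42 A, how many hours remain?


Convert: C_total = 94760 mAh = 94.76 Ah
Step 1: remaining = SOC/100 * C_total = 37.13/100 * 94.76 = 35.184 Ah
Step 2: t = remaining / I = 35.184 / 31.42 = 1.120 hr

1.120 hr


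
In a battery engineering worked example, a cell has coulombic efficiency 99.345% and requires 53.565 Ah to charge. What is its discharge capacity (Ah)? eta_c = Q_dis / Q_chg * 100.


Q_dis = eta/100 * Q_chg = 99.345/100 * 53.565 = 53.21 Ah

53.21 Ah


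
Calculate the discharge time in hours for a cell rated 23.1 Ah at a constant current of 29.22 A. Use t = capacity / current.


t = capacity / current = 23.1 / 29.22 = 0.7906 hr

0.7906 hr


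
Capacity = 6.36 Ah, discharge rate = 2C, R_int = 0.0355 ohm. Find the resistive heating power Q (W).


Step 1: I = C_rate * capacity = 2 * 6.36 = 12.72 A
Step 2: Q = I^2 * R = 12.72^2 * 0.0355 = 161.8 * 0.0355 = 5.744 W

5.744 W


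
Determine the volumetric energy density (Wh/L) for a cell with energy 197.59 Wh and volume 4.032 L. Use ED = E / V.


Volumetric ED = 197.59 Wh / 4.032 L = 49.01 Wh/L

49.01 Wh/L


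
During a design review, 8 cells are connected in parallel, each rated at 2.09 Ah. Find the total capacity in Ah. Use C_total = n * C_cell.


C_total = 8 * 2.09 = 16.72 Ah

16.72 Ah


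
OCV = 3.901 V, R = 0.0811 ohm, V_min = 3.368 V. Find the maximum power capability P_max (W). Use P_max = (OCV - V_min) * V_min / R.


P_max = (OCV - V_min) * V_min / R = (3.901 - 3.368) * 3.368 / 0.0811 = 0.533 * 3.368 / 0.0811 = 22.13 W

22.13 W


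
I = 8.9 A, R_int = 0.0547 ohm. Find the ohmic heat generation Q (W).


Q = I^2 * R = 8.9^2 * 0.0547 = 4.333 W

4.333 W


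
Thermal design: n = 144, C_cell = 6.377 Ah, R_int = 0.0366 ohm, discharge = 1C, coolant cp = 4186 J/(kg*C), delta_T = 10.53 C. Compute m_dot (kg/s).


Step 1: I = 1 * 6.377 = 6.377 A
Step 2: Q_cell = I^2 * R = 6.377^2 * 0.0366 = 1.4884 W
Step 3: Q_total = 144 * 1.4884 = 214.33 W
Step 4: m_dot = Q_total / (cp * dT) = 214.33 / (4186 * 10.53) = 0.004862 kg/s

0.004862 kg/s


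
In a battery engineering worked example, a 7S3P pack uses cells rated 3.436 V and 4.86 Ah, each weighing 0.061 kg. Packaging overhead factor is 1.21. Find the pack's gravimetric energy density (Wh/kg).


Step 1: V_pack = 7 * 3.436 = 24.052 V
Step 2: C_pack = 3 * 4.86 = 14.58 Ah
Step 3: E_pack = V_pack * C_pack = 24.052 * 14.58 = 350.68 Wh
Step 4: m_pack = 7 * 3 * 0.061 * 1.21 = 1.55 kg
Step 5: ED = E_pack / m_pack = 350.68 / 1.55 = 226.2 Wh/kg

226.2 Wh/kg


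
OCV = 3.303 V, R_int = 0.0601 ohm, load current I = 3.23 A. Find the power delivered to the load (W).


Step 1: V_terminal = OCV - I*R = 3.303 - 3.23 * 0.0601 = 3.1089 V
Step 2: P_out = V_terminal * I = 3.1089 * 3.23 = 10.04 W

10.04 W


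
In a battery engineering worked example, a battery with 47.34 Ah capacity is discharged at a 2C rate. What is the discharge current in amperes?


I = C_rate * capacity = 2 * 47.34 = 94.68 A

94.68 A


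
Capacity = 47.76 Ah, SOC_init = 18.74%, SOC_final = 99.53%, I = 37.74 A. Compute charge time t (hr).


Step 1: dSOC = 99.53% - 18.74% = 80.79%
Step 2: delta_Ah = 47.76 * 80.79 / 100 = 38.585 Ah
Step 3: t = 38.585 / 37.74 = 1.022 hr

1.022 hr


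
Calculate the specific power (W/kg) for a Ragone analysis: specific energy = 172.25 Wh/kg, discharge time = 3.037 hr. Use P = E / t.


Specific power = 172.25 Wh/kg / 3.037 hr = 56.72 W/kg

56.72 W/kg


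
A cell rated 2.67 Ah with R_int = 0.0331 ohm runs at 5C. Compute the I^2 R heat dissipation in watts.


Step 1: I = C_rate * capacity = 5 * 2.67 = 13.35 A
Step 2: Q = I^2 * R = 13.35^2 * 0.0331 = 178.22 * 0.0331 = 5.899 W

5.899 W


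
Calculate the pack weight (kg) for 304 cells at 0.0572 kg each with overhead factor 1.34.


m_pack = n * m_cell * overhead = 304 * 0.0572 * 1.34 = 23.30 kg

23.30 kg


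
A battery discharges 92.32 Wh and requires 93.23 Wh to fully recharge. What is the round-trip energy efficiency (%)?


eta_e = E_dis / E_chg * 100 = 92.32 / 93.23 * 100 = 99.02%

99.02%


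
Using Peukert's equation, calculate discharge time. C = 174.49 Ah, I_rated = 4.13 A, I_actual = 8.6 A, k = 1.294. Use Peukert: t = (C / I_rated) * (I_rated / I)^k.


t_rated = C / I_rated = 174.49 / 4.13 = 42.249 hr
(I_rated/I)^k = (0.48023)^1.294 = 0.38708
t = t_rated * (I_rated/I)^k = 42.249 * 0.38708 = 16.35 hr

16.35 hr


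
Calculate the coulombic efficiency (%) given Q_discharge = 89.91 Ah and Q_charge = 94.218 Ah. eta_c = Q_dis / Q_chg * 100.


Coulombic efficiency = 89.91/94.218 * 100% = 95.43%

95.43%


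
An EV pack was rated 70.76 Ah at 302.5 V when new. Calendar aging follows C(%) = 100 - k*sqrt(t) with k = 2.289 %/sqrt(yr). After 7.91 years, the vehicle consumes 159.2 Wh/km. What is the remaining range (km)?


Step 1: capacity retention = 100 - 2.289 * sqrt(7.91) = 100 - 2.289 * 2.8125 = 93.562%
Step 2: C_now = 70.76 * 93.562/100 = 66.204 Ah
Step 3: E_pack = V * C_now = 302.5 * 66.204 = 20027 Wh
Step 4: range = E_pack / consumption = 20027 / 159.2 = 125.8 km

125.8 km


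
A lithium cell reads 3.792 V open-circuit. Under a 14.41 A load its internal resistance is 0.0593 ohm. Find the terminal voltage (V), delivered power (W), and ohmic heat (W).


Step 1: V_terminal = OCV - I*R = 3.792 - 14.41 * 0.0593 = 2.9375 V
Step 2: P_out = V_terminal * I = 2.9375 * 14.41 = 42.33 W
Step 3: Q = I^2 * R = 14.41^2 * 0.0593 = 12.31 W

V=2.9375 V, P=42.33 W, Q=12.31 W


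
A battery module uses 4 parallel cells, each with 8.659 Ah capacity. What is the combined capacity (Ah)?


Parallel capacities add: 4 * 8.659 Ah = 34.636 Ah

34.636 Ah


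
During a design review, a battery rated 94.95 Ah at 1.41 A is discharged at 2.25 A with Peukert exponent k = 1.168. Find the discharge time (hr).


t_rated = C / I_rated = 94.95 / 1.41 = 67.34 hr
(I_rated/I)^k = (0.62667)^1.168 = 0.57935
t = t_rated * (I_rated/I)^k = 67.34 * 0.57935 = 39.01 hr

39.01 hr


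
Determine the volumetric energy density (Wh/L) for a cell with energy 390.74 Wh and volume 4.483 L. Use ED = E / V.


Volumetric ED = 390.74 Wh / 4.483 L = 87.16 Wh/L

87.16 Wh/L


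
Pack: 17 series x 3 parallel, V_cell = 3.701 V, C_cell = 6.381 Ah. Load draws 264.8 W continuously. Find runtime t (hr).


Step 1: E_pack = Ns * V_cell * Np * C_cell = 17 * 3.701 * 3 * 6.381 = 1204.4 Wh
Step 2: t = E_pack / P = 1204.4 / 264.8 = 4.548 hr

4.548 hr


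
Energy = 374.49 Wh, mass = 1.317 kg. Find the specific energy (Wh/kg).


ED = E / m = 374.49 / 1.317 = 284.4 Wh/kg

284.4 Wh/kg


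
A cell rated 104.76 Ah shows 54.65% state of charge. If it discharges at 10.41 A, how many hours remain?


Step 1: remaining = SOC/100 * C_total = 54.65/100 * 104.76 = 57.251 Ah
Step 2: t = remaining / I = 57.251 / 10.41 = 5.500 hr

5.500 hr


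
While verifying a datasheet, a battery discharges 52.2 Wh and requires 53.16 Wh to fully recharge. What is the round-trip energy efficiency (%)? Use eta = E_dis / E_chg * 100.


eta_e = E_dis / E_chg * 100 = 52.2 / 53.16 * 100 = 98.19%

98.19%


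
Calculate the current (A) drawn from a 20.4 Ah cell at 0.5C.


I = C_rate * capacity = 0.5 * 20.4 = 10.2 A

10.2 A


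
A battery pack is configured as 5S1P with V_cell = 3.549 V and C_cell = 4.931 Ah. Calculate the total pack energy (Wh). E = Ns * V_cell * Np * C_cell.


E = Ns * Vcell * Np * Ccell = 5 * 3.549 * 1 * 4.931 = 87.50 Wh

87.50 Wh


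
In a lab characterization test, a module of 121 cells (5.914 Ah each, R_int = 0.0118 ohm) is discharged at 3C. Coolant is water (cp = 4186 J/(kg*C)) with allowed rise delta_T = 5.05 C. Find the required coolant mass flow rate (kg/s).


Step 1: I = 3 * 5.914 = 17.742 A
Step 2: Q_cell = I^2 * R = 17.742^2 * 0.0118 = 3.7144 W
Step 3: Q_total = 121 * 3.7144 = 449.44 W
Step 4: m_dot = Q_total / (cp * dT) = 449.44 / (4186 * 5.05) = 0.02126 kg/s

0.02126 kg/s


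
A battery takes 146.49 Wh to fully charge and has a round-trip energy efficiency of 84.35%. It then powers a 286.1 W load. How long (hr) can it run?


Step 1: E_discharge = eta/100 * E_charge = 84.35/100 * 146.49 = 123.56 Wh
Step 2: t = E_discharge / P = 123.56 / 286.1 = 0.4319 hr

0.4319 hr


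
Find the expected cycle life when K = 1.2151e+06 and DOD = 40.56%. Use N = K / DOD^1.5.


Step 1: DOD^1.5 = 40.56^1.5 = 258.31
Step 2: N = 1.2151e+06 / 258.31 = 4704 cycles

4704 cycles


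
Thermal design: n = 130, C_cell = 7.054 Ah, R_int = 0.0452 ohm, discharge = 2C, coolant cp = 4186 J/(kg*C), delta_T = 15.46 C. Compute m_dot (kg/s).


Step 1: I = 2 * 7.054 = 14.108 A
Step 2: Q_cell = I^2 * R = 14.108^2 * 0.0452 = 8.9964 W
Step 3: Q_total = 130 * 8.9964 = 1169.5 W
Step 4: m_dot = Q_total / (cp * dT) = 1169.5 / (4186 * 15.46) = 0.01807 kg/s

0.01807 kg/s


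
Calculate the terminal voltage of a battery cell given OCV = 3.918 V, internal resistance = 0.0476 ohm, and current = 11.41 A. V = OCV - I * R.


V = OCV - I*R = 3.918 - 11.41 * 0.0476 = 3.375 V

3.375 V


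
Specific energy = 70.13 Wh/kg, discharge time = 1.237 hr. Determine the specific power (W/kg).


Specific power = 70.13 Wh/kg / 1.237 hr = 56.69 W/kg

56.69 W/kg


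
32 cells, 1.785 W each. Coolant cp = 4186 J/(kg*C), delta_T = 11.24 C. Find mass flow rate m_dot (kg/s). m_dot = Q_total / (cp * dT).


Step 1: Total heat Q = 32 * 1.785 W = 57.12 W
Step 2: denom = cp * dT = 4186 * 11.24 = 47051
Step 3: m_dot = 57.12 / 47051 = 0.001214 kg/s

0.001214 kg/s


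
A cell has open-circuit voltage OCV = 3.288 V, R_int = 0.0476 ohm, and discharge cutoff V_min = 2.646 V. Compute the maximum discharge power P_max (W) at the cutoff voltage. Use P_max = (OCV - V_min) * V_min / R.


P_max = (OCV - V_min) * V_min / R = (3.288 - 2.646) * 2.646 / 0.0476 = 0.642 * 2.646 / 0.0476 = 35.69 W

35.69 W


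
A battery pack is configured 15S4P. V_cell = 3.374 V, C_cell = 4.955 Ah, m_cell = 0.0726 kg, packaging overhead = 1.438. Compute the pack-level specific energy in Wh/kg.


Step 1: V_pack = 15 * 3.374 = 50.61 V
Step 2: C_pack = 4 * 4.955 = 19.82 Ah
Step 3: E_pack = V_pack * C_pack = 50.61 * 19.82 = 1003.1 Wh
Step 4: m_pack = 15 * 4 * 0.0726 * 1.438 = 6.2639 kg
Step 5: ED = E_pack / m_pack = 1003.1 / 6.2639 = 160.1 Wh/kg

160.1 Wh/kg


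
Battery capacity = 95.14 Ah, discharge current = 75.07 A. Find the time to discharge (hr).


t = capacity / current = 95.14 / 75.07 = 1.267 hr

1.267 hr


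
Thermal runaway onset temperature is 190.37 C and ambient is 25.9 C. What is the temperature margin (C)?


Safety margin = 190.37 C - 25.9 C = 164.47 C

164.47 C
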